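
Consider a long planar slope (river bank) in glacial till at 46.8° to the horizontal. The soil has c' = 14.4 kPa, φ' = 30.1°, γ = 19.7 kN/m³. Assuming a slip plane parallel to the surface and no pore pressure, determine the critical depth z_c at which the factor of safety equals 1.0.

Setting FS = 1.00 in FS = [c' + γz cos²β tanφ'] / [γz sinβ cosβ] and solving for z:
z = c' / [γ cosβ (FS·sinβ − cosβ·tanφ')]
  = 14.4 / [19.7·cos46.8°·(1.00·sin46.8° − cos46.8°·tan30.1°)]
  = 14.4 / [19.7·0.6845·(1.00·0.7290 − 0.6845·0.5797)]
  = 14.4 / 4.4792 = 3.215 m

z_c = 3.21 m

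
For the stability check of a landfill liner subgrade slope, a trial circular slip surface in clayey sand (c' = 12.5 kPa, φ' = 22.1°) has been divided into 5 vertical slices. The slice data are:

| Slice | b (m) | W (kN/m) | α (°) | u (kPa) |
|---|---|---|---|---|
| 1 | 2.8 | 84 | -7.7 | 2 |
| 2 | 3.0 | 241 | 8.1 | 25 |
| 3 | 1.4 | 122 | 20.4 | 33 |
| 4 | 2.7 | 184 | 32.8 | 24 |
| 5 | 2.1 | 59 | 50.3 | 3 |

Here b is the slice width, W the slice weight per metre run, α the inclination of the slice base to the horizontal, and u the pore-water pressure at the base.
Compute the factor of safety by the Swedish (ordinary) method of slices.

Ordinary method of slices: FS = Σ[c'·Δl_i + (W_i cosα_i − u_i·Δl_i)·tanφ'] / Σ W_i sinα_i, with Δl_i = b_i / cosα_i.
Slice 1: Δl = 2.8/cos(-7.7°) = 2.825 m; N'_1 = 84·cos(-7.7°) − 2·2.825 = 77.6; c'Δl = 35.32; W sinα = -11.3
Slice 2: Δl = 3.0/cos8.1° = 3.030 m; N'_2 = 241·cos8.1° − 25·3.030 = 162.8; c'Δl = 37.88; W sinα = 34.0
Slice 3: Δl = 1.4/cos20.4° = 1.494 m; N'_3 = 122·cos20.4° − 33·1.494 = 65.1; c'Δl = 18.67; W sinα = 42.5
Slice 4: Δl = 2.7/cos32.8° = 3.212 m; N'_4 = 184·cos32.8° − 24·3.212 = 77.6; c'Δl = 40.15; W sinα = 99.7
Slice 5: Δl = 2.1/cos50.3° = 3.288 m; N'_5 = 59·cos50.3° − 3·3.288 = 27.8; c'Δl = 41.09; W sinα = 45.4
Σc'Δl = 173.1 kN/m; ΣN' = 410.9 kN/m; ΣW sinα = 210.3 kN/m
Resisting = 173.1 + 410.9·tan22.1° = 173.1 + 166.8 = 340.0 kN/m
FS = 340.0 / 210.3 = 1.617

FS = 1.62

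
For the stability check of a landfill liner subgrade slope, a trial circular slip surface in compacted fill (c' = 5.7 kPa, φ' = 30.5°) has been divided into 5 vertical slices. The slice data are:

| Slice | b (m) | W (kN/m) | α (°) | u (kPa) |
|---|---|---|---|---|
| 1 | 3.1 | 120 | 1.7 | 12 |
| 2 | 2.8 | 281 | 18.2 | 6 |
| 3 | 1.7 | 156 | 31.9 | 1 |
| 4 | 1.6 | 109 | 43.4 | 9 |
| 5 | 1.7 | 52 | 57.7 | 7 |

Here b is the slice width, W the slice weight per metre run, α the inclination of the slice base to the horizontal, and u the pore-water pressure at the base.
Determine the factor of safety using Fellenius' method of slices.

FS = 1.32

Ordinary method of slices: FS = Σ[c'·Δl_i + (W_i cosα_i − u_i·Δl_i)·tanφ'] / Σ W_i sinα_i, with Δl_i = b_i / cosα_i.
Slice 1: Δl = 3.1/cos1.7° = 3.101 m; N'_1 = 120·cos1.7° − 12·3.101 = 82.7; c'Δl = 17.68; W sinα = 3.6
Slice 2: Δl = 2.8/cos18.2° = 2.947 m; N'_2 = 281·cos18.2° − 6·2.947 = 249.3; c'Δl = 16.80; W sinα = 87.8
Slice 3: Δl = 1.7/cos31.9° = 2.002 m; N'_3 = 156·cos31.9° − 1·2.002 = 130.4; c'Δl = 11.41; W sinα = 82.4
Slice 4: Δl = 1.6/cos43.4° = 2.202 m; N'_4 = 109·cos43.4° − 9·2.202 = 59.4; c'Δl = 12.55; W sinα = 74.9
Slice 5: Δl = 1.7/cos57.7° = 3.181 m; N'_5 = 52·cos57.7° − 7·3.181 = 5.5; c'Δl = 18.13; W sinα = 44.0
Σc'Δl = 76.6 kN/m; ΣN' = 527.3 kN/m; ΣW sinα = 292.6 kN/m
Resisting = 76.6 + 527.3·tan30.5° = 76.6 + 310.6 = 387.2 kN/m
FS = 387.2 / 292.6 = 1.323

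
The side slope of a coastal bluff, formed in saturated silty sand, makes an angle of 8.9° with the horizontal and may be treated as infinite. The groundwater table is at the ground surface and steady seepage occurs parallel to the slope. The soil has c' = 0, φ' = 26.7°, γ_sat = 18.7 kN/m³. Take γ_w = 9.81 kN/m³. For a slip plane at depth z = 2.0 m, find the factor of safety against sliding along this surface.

With seepage parallel to the slope and the water table at the surface, the effective normal stress on the slip plane uses the buoyant unit weight γ' = γ_sat − γ_w while the driving shear stress uses γ_sat:
FS = [c' + γ' z cos²β tanφ'] / [γ_sat z sinβ cosβ]
(For c' = 0 this reduces to FS = (γ'/γ_sat)·tanφ'/tanβ.)
γ' = 18.7 − 9.81 = 8.89 kN/m³
Numerator = 0.0 + 8.89·2.0·cos²8.9°·tan26.7° = 0.0 + 8.89·2.0·0.9761·0.5029 = 8.728 kPa
Denominator = 18.7·2.0·sin8.9°·cos8.9° = 18.7·2.0·0.1547·0.9880 = 5.717 kPa
FS = 8.728 / 5.717 = 1.527

FS = 1.53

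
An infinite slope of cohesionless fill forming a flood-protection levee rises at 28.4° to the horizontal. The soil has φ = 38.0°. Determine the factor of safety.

For a dry cohesionless infinite slope the factor of safety is FS = tanφ / tanβ.
FS = tan38.0° / tan28.4° = 0.7813 / 0.5407 = 1.445

FS = 1.44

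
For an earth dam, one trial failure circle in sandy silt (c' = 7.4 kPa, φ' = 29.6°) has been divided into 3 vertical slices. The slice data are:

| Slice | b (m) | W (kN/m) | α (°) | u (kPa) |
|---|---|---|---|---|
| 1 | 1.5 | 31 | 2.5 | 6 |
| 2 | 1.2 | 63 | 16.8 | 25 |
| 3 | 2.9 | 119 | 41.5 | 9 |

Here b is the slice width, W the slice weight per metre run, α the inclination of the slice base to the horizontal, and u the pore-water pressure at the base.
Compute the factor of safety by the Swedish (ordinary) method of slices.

FS = 1.11

Ordinary method of slices: FS = Σ[c'·Δl_i + (W_i cosα_i − u_i·Δl_i)·tanφ'] / Σ W_i sinα_i, with Δl_i = b_i / cosα_i.
Slice 1: Δl = 1.5/cos2.5° = 1.501 m; N'_1 = 31·cos2.5° − 6·1.501 = 22.0; c'Δl = 11.11; W sinα = 1.4
Slice 2: Δl = 1.2/cos16.8° = 1.254 m; N'_2 = 63·cos16.8° − 25·1.254 = 29.0; c'Δl = 9.28; W sinα = 18.2
Slice 3: Δl = 2.9/cos41.5° = 3.872 m; N'_3 = 119·cos41.5° − 9·3.872 = 54.3; c'Δl = 28.65; W sinα = 78.9
Σc'Δl = 49.0 kN/m; ΣN' = 105.2 kN/m; ΣW sinα = 98.4 kN/m
Resisting = 49.0 + 105.2·tan29.6° = 49.0 + 59.8 = 108.8 kN/m
FS = 108.8 / 98.4 = 1.106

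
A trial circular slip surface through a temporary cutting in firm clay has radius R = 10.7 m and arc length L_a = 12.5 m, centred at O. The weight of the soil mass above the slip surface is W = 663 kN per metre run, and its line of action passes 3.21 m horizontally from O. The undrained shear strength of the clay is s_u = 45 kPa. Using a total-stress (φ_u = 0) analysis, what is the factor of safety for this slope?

Taking moments about the centre O, the resisting moment is provided by the undrained shear strength acting along the arc:
M_R = s_u·L_a·R = 45·12.50·10.7 = 6018.8 kN·m/m
M_D = W·d = 663·3.21 = 2128.2 kN·m/m
FS = M_R / M_D = 6018.8 / 2128.2 = 2.828

FS = 2.83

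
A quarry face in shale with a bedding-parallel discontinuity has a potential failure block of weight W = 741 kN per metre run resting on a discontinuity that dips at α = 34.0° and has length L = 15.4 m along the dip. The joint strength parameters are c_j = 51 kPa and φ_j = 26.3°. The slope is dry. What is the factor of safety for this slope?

FS = 2.63

Resolving the block weight along and normal to the plane and applying the Mohr–Coulomb strength on the joint:
N' = W cosα = 741·cos34.0° = 614.3 kN/m
Driving force T = W sinα = 741·sin34.0° = 414.4 kN/m
Resisting force R = c_j·L + N'·tanφ_j = 51·15.4 + 614.3·tan26.3° = 785.4 + 303.6 = 1089.0 kN/m
FS = R / T = 1089.0 / 414.4 = 2.628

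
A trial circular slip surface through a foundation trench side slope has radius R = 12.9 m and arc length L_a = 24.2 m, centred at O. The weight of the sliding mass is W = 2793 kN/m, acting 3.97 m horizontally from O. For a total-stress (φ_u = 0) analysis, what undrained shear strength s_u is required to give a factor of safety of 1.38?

s_u = 49.0 kPa

FS = s_u·L_a·R / (W·d), so s_u = FS·W·d / (L_a·R).
s_u = 1.38·2793·3.97 / (24.20·12.9) = 15301.7 / 312.18 = 49.02 kPa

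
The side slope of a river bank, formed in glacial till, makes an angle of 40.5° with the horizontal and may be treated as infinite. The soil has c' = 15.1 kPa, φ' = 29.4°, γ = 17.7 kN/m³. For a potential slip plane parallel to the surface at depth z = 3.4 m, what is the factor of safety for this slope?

For an infinite slope with a slip plane parallel to the surface (no pore pressure): FS = [c' + γz cos²β tanφ'] / [γz sinβ cosβ].
γz = 17.7·3.4 = 60.18 kN/m²
Numerator = 15.1 + 60.18·cos²40.5°·tan29.4° = 15.1 + 60.18·0.5782·0.5635 = 34.707 kPa
Denominator = 60.18·sin40.5°·cos40.5° = 60.18·0.6494·0.7604 = 29.720 kPa
FS = 34.707 / 29.720 = 1.168

FS = 1.17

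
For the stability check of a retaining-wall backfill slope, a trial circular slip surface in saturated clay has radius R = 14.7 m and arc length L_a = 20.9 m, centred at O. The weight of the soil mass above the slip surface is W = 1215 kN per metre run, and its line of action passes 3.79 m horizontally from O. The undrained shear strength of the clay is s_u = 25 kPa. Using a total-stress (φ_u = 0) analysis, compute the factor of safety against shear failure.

FS = 1.67

Taking moments about the centre O, the resisting moment is provided by the undrained shear strength acting along the arc:
M_R = s_u·L_a·R = 25·20.90·14.7 = 7680.8 kN·m/m
M_D = W·d = 1215·3.79 = 4604.9 kN·m/m
FS = M_R / M_D = 7680.8 / 4604.9 = 1.668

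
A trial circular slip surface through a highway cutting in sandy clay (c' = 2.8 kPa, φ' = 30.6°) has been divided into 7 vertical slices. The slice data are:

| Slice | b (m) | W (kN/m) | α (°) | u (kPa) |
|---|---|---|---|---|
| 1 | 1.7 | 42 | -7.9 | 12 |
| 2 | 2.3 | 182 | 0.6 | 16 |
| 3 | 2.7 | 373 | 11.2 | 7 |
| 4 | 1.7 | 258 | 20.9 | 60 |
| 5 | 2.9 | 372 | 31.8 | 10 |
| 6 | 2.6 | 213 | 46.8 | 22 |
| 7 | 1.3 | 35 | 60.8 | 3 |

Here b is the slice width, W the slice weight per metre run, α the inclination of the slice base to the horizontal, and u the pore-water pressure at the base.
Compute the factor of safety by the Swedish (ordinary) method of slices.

Ordinary method of slices: FS = Σ[c'·Δl_i + (W_i cosα_i − u_i·Δl_i)·tanφ'] / Σ W_i sinα_i, with Δl_i = b_i / cosα_i.
Slice 1: Δl = 1.7/cos(-7.9°) = 1.716 m; N'_1 = 42·cos(-7.9°) − 12·1.716 = 21.0; c'Δl = 4.81; W sinα = -5.8
Slice 2: Δl = 2.3/cos0.6° = 2.300 m; N'_2 = 182·cos0.6° − 16·2.300 = 145.2; c'Δl = 6.44; W sinα = 1.9
Slice 3: Δl = 2.7/cos11.2° = 2.752 m; N'_3 = 373·cos11.2° − 7·2.752 = 346.6; c'Δl = 7.71; W sinα = 72.4
Slice 4: Δl = 1.7/cos20.9° = 1.820 m; N'_4 = 258·cos20.9° − 60·1.820 = 131.8; c'Δl = 5.10; W sinα = 92.0
Slice 5: Δl = 2.9/cos31.8° = 3.412 m; N'_5 = 372·cos31.8° − 10·3.412 = 282.0; c'Δl = 9.55; W sinα = 196.0
Slice 6: Δl = 2.6/cos46.8° = 3.798 m; N'_6 = 213·cos46.8° − 22·3.798 = 62.2; c'Δl = 10.63; W sinα = 155.3
Slice 7: Δl = 1.3/cos60.8° = 2.665 m; N'_7 = 35·cos60.8° − 3·2.665 = 9.1; c'Δl = 7.46; W sinα = 30.6
Σc'Δl = 51.7 kN/m; ΣN' = 998.0 kN/m; ΣW sinα = 542.5 kN/m
Resisting = 51.7 + 998.0·tan30.6° = 51.7 + 590.2 = 641.9 kN/m
FS = 641.9 / 542.5 = 1.183

FS = 1.18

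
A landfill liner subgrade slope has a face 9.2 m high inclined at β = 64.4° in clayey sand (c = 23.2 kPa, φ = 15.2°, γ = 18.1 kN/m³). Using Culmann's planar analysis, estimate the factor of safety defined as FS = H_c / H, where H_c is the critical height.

FS = 1.40

H_c = (4c/γ) · sinβ cosφ / [1 − cos(β − φ)]
    = (4·23.2/18.1) · sin64.4°·cos15.2° / [1 − cos49.2°]
    = 5.127 · 0.8703 / 0.3466 = 12.87 m
FS = H_c / H = 12.87 / 9.2 = 1.399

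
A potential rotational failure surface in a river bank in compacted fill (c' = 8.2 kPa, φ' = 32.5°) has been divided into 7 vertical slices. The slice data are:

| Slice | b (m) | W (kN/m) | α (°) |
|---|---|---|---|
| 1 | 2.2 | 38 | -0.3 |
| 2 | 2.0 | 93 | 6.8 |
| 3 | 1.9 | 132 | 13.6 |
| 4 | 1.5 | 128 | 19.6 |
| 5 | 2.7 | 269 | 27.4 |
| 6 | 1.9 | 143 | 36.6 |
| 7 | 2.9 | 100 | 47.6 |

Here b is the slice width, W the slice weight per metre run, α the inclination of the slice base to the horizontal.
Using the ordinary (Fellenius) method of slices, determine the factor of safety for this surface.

Ordinary method of slices: FS = Σ[c'·Δl_i + (W_i cosα_i)·tanφ'] / Σ W_i sinα_i, with Δl_i = b_i / cosα_i.
Slice 1: Δl = 2.2/cos(-0.3°) = 2.200 m; N'_1 = 38·cos(-0.3°) = 38.0; c'Δl = 18.04; W sinα = -0.2
Slice 2: Δl = 2.0/cos6.8° = 2.014 m; N'_2 = 93·cos6.8° = 92.3; c'Δl = 16.52; W sinα = 11.0
Slice 3: Δl = 1.9/cos13.6° = 1.955 m; N'_3 = 132·cos13.6° = 128.3; c'Δl = 16.03; W sinα = 31.0
Slice 4: Δl = 1.5/cos19.6° = 1.592 m; N'_4 = 128·cos19.6° = 120.6; c'Δl = 13.06; W sinα = 42.9
Slice 5: Δl = 2.7/cos27.4° = 3.041 m; N'_5 = 269·cos27.4° = 238.8; c'Δl = 24.94; W sinα = 123.8
Slice 6: Δl = 1.9/cos36.6° = 2.367 m; N'_6 = 143·cos36.6° = 114.8; c'Δl = 19.41; W sinα = 85.3
Slice 7: Δl = 2.9/cos47.6° = 4.301 m; N'_7 = 100·cos47.6° = 67.4; c'Δl = 35.27; W sinα = 73.8
Σc'Δl = 143.3 kN/m; ΣN' = 800.3 kN/m; ΣW sinα = 367.7 kN/m
Resisting = 143.3 + 800.3·tan32.5° = 143.3 + 509.8 = 653.1 kN/m
FS = 653.1 / 367.7 = 1.776

FS = 1.78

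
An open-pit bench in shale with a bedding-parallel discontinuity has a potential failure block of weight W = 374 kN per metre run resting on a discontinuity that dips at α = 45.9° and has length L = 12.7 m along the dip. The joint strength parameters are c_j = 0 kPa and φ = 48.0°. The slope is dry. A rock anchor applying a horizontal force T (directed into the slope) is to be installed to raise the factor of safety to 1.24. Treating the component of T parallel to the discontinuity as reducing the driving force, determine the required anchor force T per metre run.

T = 26 kN/m

Resolving forces along and normal to the sliding plane, with the horizontal anchor force T adding T·sinα to the effective normal force and T·cosα acting up the plane against the driving force:
FS = [c_jL + (W cosα + T sinα) tanφ] / [W sinα − T cosα]
Without the anchor: N' = 260.3 kN/m, driving T_d = 268.6 kN/m, resisting R = 0·12.7 + 260.3·tan48.0° = 289.1 kN/m, FS = 1.08.
Setting FS = 1.24 and solving for T:
1.24·(268.6 − T cos45.9°) = 289.1 + T sin45.9°·tan48.0°
T·(sin45.9°·tan48.0° + 1.24·cos45.9°) = 1.24·268.6 − 289.1
T·(0.7181·1.1106 + 1.24·0.6959) = 333.0 − 289.1 = 44.0
T·1.6605 = 44.0
T = 26.5 kN/m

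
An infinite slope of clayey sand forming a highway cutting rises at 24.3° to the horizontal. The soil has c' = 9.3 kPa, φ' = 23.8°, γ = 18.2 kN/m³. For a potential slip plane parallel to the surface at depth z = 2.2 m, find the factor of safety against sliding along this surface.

For an infinite slope with a slip plane parallel to the surface (no pore pressure): FS = [c' + γz cos²β tanφ'] / [γz sinβ cosβ].
γz = 18.2·2.2 = 40.04 kN/m²
Numerator = 9.3 + 40.04·cos²24.3°·tan23.8° = 9.3 + 40.04·0.8307·0.4411 = 23.969 kPa
Denominator = 40.04·sin24.3°·cos24.3° = 40.04·0.4115·0.9114 = 15.017 kPa
FS = 23.969 / 15.017 = 1.596

FS = 1.60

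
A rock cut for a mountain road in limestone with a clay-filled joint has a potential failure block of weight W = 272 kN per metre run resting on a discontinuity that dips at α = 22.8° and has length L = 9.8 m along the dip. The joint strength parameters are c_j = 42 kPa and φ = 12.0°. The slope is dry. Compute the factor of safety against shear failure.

FS = 4.41

Resolving the block weight along and normal to the plane and applying the Mohr–Coulomb strength on the joint:
N' = W cosα = 272·cos22.8° = 250.7 kN/m
Driving force T = W sinα = 272·sin22.8° = 105.4 kN/m
Resisting force R = c_j·L + N'·tanφ = 42·9.8 + 250.7·tan12.0° = 411.6 + 53.3 = 464.9 kN/m
FS = R / T = 464.9 / 105.4 = 4.411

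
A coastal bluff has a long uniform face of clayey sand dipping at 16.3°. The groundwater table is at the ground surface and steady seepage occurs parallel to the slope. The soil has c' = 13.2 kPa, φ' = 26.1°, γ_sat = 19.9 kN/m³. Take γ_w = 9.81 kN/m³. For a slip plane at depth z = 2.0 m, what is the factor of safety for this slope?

With seepage parallel to the slope and the water table at the surface, the effective normal stress on the slip plane uses the buoyant unit weight γ' = γ_sat − γ_w while the driving shear stress uses γ_sat:
FS = [c' + γ' z cos²β tanφ'] / [γ_sat z sinβ cosβ]
γ' = 19.9 − 9.81 = 10.09 kN/m³
Numerator = 13.2 + 10.09·2.0·cos²16.3°·tan26.1° = 13.2 + 10.09·2.0·0.9212·0.4899 = 22.307 kPa
Denominator = 19.9·2.0·sin16.3°·cos16.3° = 19.9·2.0·0.2807·0.9598 = 10.722 kPa
FS = 22.307 / 10.722 = 2.081

FS = 2.08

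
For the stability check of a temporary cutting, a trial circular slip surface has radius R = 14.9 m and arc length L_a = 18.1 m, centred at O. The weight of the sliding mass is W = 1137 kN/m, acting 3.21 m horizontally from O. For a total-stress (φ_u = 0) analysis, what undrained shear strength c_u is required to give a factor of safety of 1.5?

c_u = 20.3 kPa

FS = c_u·L_a·R / (W·d), so c_u = FS·W·d / (L_a·R).
c_u = 1.5·1137·3.21 / (18.10·14.9) = 5474.7 / 269.69 = 20.30 kPa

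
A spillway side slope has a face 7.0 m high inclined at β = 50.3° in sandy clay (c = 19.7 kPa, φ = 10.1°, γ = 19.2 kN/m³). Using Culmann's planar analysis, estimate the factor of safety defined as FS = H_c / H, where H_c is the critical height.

FS = 1.88

H_c = (4c/γ) · sinβ cosφ / [1 − cos(β − φ)]
    = (4·19.7/19.2) · sin50.3°·cos10.1° / [1 − cos40.2°]
    = 4.104 · 0.7575 / 0.2362 = 13.16 m
FS = H_c / H = 13.16 / 7.0 = 1.880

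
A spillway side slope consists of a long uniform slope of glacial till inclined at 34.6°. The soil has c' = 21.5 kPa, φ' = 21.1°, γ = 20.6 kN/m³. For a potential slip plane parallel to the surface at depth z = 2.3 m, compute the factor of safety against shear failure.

For an infinite slope with a slip plane parallel to the surface (no pore pressure): FS = [c' + γz cos²β tanφ'] / [γz sinβ cosβ].
γz = 20.6·2.3 = 47.38 kN/m²
Numerator = 21.5 + 47.38·cos²34.6°·tan21.1° = 21.5 + 47.38·0.6776·0.3859 = 33.887 kPa
Denominator = 47.38·sin34.6°·cos34.6° = 47.38·0.5678·0.8231 = 22.146 kPa
FS = 33.887 / 22.146 = 1.530

FS = 1.53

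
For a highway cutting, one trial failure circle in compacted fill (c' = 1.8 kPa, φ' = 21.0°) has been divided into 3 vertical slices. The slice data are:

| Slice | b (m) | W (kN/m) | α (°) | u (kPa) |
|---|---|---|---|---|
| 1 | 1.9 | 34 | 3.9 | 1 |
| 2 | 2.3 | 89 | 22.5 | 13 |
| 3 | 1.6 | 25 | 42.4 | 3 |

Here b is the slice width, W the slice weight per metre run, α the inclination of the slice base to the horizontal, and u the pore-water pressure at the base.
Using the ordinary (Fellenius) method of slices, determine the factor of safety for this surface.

Ordinary method of slices: FS = Σ[c'·Δl_i + (W_i cosα_i − u_i·Δl_i)·tanφ'] / Σ W_i sinα_i, with Δl_i = b_i / cosα_i.
Slice 1: Δl = 1.9/cos3.9° = 1.904 m; N'_1 = 34·cos3.9° − 1·1.904 = 32.0; c'Δl = 3.43; W sinα = 2.3
Slice 2: Δl = 2.3/cos22.5° = 2.490 m; N'_2 = 89·cos22.5° − 13·2.490 = 49.9; c'Δl = 4.48; W sinα = 34.1
Slice 3: Δl = 1.6/cos42.4° = 2.167 m; N'_3 = 25·cos42.4° − 3·2.167 = 12.0; c'Δl = 3.90; W sinα = 16.9
Σc'Δl = 11.8 kN/m; ΣN' = 93.8 kN/m; ΣW sinα = 53.2 kN/m
Resisting = 11.8 + 93.8·tan21.0° = 11.8 + 36.0 = 47.8 kN/m
FS = 47.8 / 53.2 = 0.899

FS = 0.90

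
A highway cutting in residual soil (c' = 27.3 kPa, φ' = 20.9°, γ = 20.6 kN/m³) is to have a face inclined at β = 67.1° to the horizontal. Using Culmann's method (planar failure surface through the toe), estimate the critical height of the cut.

H_c = 14.82 m

Culmann's analysis gives the critical failure plane at α_cr = (β + φ')/2 = (67.1 + 20.9)/2 = 44.0°, and the critical height
H_c = (4c'/γ) · sinβ cosφ' / [1 − cos(β − φ')]
    = (4·27.3/20.6) · sin67.1°·cos20.9° / [1 − cos(46.2°)]
    = 5.301 · 0.9212·0.9342 / [1 − 0.6921]
    = 5.301 · 0.8606 / 0.3079
    = 14.82 m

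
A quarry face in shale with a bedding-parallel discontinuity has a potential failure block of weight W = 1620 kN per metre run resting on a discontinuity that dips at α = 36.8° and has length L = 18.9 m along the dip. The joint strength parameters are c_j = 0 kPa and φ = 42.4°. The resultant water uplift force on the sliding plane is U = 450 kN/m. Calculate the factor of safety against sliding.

Resolving the block weight along and normal to the plane and applying the Mohr–Coulomb strength on the joint:
N' = W cosα − U = 1620·cos36.8° − 450 = 847.2 kN/m
Driving force T = W sinα = 1620·sin36.8° = 970.4 kN/m
Resisting force R = c_j·L + N'·tanφ = 0·18.9 + 847.2·tan42.4° = 0.0 + 773.6 = 773.6 kN/m
FS = R / T = 773.6 / 970.4 = 0.797

FS = 0.80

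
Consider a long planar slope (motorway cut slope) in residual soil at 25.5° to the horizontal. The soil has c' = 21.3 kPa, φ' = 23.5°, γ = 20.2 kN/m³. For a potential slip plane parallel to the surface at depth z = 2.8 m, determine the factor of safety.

FS = 1.88

For an infinite slope with a slip plane parallel to the surface (no pore pressure): FS = [c' + γz cos²β tanφ'] / [γz sinβ cosβ].
γz = 20.2·2.8 = 56.56 kN/m²
Numerator = 21.3 + 56.56·cos²25.5°·tan23.5° = 21.3 + 56.56·0.8147·0.4348 = 41.335 kPa
Denominator = 56.56·sin25.5°·cos25.5° = 56.56·0.4305·0.9026 = 21.978 kPa
FS = 41.335 / 21.978 = 1.881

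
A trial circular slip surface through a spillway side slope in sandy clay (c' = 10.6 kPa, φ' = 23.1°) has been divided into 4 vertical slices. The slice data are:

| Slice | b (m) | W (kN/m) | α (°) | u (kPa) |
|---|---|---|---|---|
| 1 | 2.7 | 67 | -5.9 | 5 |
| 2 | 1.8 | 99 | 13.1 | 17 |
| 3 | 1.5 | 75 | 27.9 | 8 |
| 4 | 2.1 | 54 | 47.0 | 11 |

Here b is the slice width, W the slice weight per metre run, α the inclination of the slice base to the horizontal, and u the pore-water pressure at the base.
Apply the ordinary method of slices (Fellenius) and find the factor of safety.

Ordinary method of slices: FS = Σ[c'·Δl_i + (W_i cosα_i − u_i·Δl_i)·tanφ'] / Σ W_i sinα_i, with Δl_i = b_i / cosα_i.
Slice 1: Δl = 2.7/cos(-5.9°) = 2.714 m; N'_1 = 67·cos(-5.9°) − 5·2.714 = 53.1; c'Δl = 28.77; W sinα = -6.9
Slice 2: Δl = 1.8/cos13.1° = 1.848 m; N'_2 = 99·cos13.1° − 17·1.848 = 65.0; c'Δl = 19.59; W sinα = 22.4
Slice 3: Δl = 1.5/cos27.9° = 1.697 m; N'_3 = 75·cos27.9° − 8·1.697 = 52.7; c'Δl = 17.99; W sinα = 35.1
Slice 4: Δl = 2.1/cos47.0° = 3.079 m; N'_4 = 54·cos47.0° − 11·3.079 = 3.0; c'Δl = 32.64; W sinα = 39.5
Σc'Δl = 99.0 kN/m; ΣN' = 173.7 kN/m; ΣW sinα = 90.1 kN/m
Resisting = 99.0 + 173.7·tan23.1° = 99.0 + 74.1 = 173.1 kN/m
FS = 173.1 / 90.1 = 1.920

FS = 1.92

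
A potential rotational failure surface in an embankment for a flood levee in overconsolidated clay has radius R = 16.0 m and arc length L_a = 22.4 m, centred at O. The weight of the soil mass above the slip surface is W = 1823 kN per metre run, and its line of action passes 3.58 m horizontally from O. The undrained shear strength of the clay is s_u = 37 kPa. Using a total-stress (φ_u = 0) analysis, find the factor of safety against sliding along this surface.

FS = 2.03

Taking moments about the centre O, the resisting moment is provided by the undrained shear strength acting along the arc:
M_R = s_u·L_a·R = 37·22.40·16.0 = 13260.8 kN·m/m
M_D = W·d = 1823·3.58 = 6526.3 kN·m/m
FS = M_R / M_D = 13260.8 / 6526.3 = 2.032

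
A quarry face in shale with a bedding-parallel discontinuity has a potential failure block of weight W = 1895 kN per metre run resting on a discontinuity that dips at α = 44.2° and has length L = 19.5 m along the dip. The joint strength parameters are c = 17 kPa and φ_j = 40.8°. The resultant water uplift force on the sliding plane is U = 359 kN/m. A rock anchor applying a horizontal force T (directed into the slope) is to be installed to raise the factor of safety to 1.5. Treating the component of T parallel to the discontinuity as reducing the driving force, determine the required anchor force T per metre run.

Resolving forces along and normal to the sliding plane, with the horizontal anchor force T adding T·sinα to the effective normal force and T·cosα acting up the plane against the driving force:
FS = [cL + (W cosα − U + T sinα) tanφ_j] / [W sinα − T cosα]
Without the anchor: N' = 999.5 kN/m, driving T_d = 1321.1 kN/m, resisting R = 17·19.5 + 999.5·tan40.8° = 1194.3 kN/m, FS = 0.90.
Setting FS = 1.5 and solving for T:
1.5·(1321.1 − T cos44.2°) = 1194.3 + T sin44.2°·tan40.8°
T·(sin44.2°·tan40.8° + 1.5·cos44.2°) = 1.5·1321.1 − 1194.3
T·(0.6972·0.8632 + 1.5·0.7169) = 1981.7 − 1194.3 = 787.4
T·1.6771 = 787.4
T = 469.5 kN/m

T = 469 kN/m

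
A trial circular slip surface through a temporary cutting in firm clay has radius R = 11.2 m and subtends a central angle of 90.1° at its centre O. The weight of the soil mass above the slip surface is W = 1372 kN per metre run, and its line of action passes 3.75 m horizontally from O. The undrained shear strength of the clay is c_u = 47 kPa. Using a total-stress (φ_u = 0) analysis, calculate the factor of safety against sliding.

Taking moments about the centre O, the resisting moment is provided by the undrained shear strength acting along the arc:
Arc length L_a = R·θ = 11.2·(90.1°·π/180) = 11.2·1.5725 = 17.61 m
M_R = c_u·L_a·R = 47·17.61·11.2 = 9271.2 kN·m/m
M_D = W·d = 1372·3.75 = 5145.0 kN·m/m
FS = M_R / M_D = 9271.2 / 5145.0 = 1.802

FS = 1.80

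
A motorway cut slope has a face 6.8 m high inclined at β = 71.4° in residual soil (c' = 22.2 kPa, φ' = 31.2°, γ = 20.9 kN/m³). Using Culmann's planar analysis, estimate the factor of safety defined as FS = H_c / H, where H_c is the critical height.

FS = 2.14

H_c = (4c'/γ) · sinβ cosφ' / [1 − cos(β − φ')]
    = (4·22.2/20.9) · sin71.4°·cos31.2° / [1 − cos40.2°]
    = 4.249 · 0.8107 / 0.2362 = 14.58 m
FS = H_c / H = 14.58 / 6.8 = 2.144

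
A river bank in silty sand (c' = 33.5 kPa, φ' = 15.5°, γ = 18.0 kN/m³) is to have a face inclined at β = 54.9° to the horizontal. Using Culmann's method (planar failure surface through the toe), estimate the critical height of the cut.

Culmann's analysis gives the critical failure plane at α_cr = (β + φ')/2 = (54.9 + 15.5)/2 = 35.2°, and the critical height
H_c = (4c'/γ) · sinβ cosφ' / [1 − cos(β − φ')]
    = (4·33.5/18.0) · sin54.9°·cos15.5° / [1 − cos(39.4°)]
    = 7.444 · 0.8181·0.9636 / [1 − 0.7727]
    = 7.444 · 0.7884 / 0.2273
    = 25.82 m

H_c = 25.82 m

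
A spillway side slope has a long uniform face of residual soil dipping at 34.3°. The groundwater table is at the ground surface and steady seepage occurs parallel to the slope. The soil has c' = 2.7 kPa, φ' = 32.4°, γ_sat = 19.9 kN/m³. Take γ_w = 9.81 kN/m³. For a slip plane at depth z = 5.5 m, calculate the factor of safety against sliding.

With seepage parallel to the slope and the water table at the surface, the effective normal stress on the slip plane uses the buoyant unit weight γ' = γ_sat − γ_w while the driving shear stress uses γ_sat:
FS = [c' + γ' z cos²β tanφ'] / [γ_sat z sinβ cosβ]
γ' = 19.9 − 9.81 = 10.09 kN/m³
Numerator = 2.7 + 10.09·5.5·cos²34.3°·tan32.4° = 2.7 + 10.09·5.5·0.6824·0.6346 = 26.734 kPa
Denominator = 19.9·5.5·sin34.3°·cos34.3° = 19.9·5.5·0.5635·0.8261 = 50.952 kPa
FS = 26.734 / 50.952 = 0.525

FS = 0.52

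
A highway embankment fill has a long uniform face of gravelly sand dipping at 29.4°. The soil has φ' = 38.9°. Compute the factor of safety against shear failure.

For a dry cohesionless infinite slope the factor of safety is FS = tanφ' / tanβ.
FS = tan38.9° / tan29.4° = 0.8069 / 0.5635 = 1.432

FS = 1.43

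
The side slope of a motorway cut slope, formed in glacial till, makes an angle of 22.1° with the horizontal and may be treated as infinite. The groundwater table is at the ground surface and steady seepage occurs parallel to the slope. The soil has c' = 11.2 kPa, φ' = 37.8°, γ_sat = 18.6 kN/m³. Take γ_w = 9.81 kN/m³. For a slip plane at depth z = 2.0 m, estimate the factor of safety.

FS = 1.77

With seepage parallel to the slope and the water table at the surface, the effective normal stress on the slip plane uses the buoyant unit weight γ' = γ_sat − γ_w while the driving shear stress uses γ_sat:
FS = [c' + γ' z cos²β tanφ'] / [γ_sat z sinβ cosβ]
γ' = 18.6 − 9.81 = 8.79 kN/m³
Numerator = 11.2 + 8.79·2.0·cos²22.1°·tan37.8° = 11.2 + 8.79·2.0·0.8585·0.7757 = 22.906 kPa
Denominator = 18.6·2.0·sin22.1°·cos22.1° = 18.6·2.0·0.3762·0.9265 = 12.967 kPa
FS = 22.906 / 12.967 = 1.766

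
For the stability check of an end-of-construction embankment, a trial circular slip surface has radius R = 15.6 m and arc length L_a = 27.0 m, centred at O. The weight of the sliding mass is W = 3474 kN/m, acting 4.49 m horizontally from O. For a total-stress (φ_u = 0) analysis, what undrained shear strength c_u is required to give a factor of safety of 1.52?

c_u = 56.3 kPa

FS = c_u·L_a·R / (W·d), so c_u = FS·W·d / (L_a·R).
c_u = 1.52·3474·4.49 / (27.00·15.6) = 23709.4 / 421.20 = 56.29 kPa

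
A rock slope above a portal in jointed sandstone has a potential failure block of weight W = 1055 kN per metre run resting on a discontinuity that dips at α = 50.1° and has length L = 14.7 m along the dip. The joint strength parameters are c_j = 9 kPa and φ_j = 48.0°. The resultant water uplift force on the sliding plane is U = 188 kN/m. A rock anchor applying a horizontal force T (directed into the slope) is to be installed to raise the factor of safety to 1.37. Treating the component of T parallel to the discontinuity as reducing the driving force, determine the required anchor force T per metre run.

Resolving forces along and normal to the sliding plane, with the horizontal anchor force T adding T·sinα to the effective normal force and T·cosα acting up the plane against the driving force:
FS = [c_jL + (W cosα − U + T sinα) tanφ_j] / [W sinα − T cosα]
Without the anchor: N' = 488.7 kN/m, driving T_d = 809.4 kN/m, resisting R = 9·14.7 + 488.7·tan48.0° = 675.1 kN/m, FS = 0.83.
Setting FS = 1.37 and solving for T:
1.37·(809.4 − T cos50.1°) = 675.1 + T sin50.1°·tan48.0°
T·(sin50.1°·tan48.0° + 1.37·cos50.1°) = 1.37·809.4 − 675.1
T·(0.7672·1.1106 + 1.37·0.6414) = 1108.8 − 675.1 = 433.7
T·1.7308 = 433.7
T = 250.6 kN/m

T = 251 kN/m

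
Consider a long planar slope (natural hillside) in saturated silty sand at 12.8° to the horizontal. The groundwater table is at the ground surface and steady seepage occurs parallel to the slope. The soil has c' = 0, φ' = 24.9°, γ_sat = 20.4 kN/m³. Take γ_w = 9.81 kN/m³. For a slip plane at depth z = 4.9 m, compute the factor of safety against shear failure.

FS = 1.06

With seepage parallel to the slope and the water table at the surface, the effective normal stress on the slip plane uses the buoyant unit weight γ' = γ_sat − γ_w while the driving shear stress uses γ_sat:
FS = [c' + γ' z cos²β tanφ'] / [γ_sat z sinβ cosβ]
(For c' = 0 this reduces to FS = (γ'/γ_sat)·tanφ'/tanβ.)
γ' = 20.4 − 9.81 = 10.59 kN/m³
Numerator = 0.0 + 10.59·4.9·cos²12.8°·tan24.9° = 0.0 + 10.59·4.9·0.9509·0.4642 = 22.905 kPa
Denominator = 20.4·4.9·sin12.8°·cos12.8° = 20.4·4.9·0.2215·0.9751 = 21.596 kPa
FS = 22.905 / 21.596 = 1.061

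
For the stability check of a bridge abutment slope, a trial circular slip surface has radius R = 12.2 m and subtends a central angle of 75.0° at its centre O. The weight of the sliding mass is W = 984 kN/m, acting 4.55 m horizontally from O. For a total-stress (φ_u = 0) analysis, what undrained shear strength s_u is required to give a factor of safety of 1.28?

FS = s_u·L_a·R / (W·d), so s_u = FS·W·d / (L_a·R).
Arc length L_a = R·θ = 12.2·(75.0°·π/180) = 12.2·1.3090 = 15.97 m
s_u = 1.28·984·4.55 / (15.97·12.2) = 5730.8 / 194.83 = 29.41 kPa

s_u = 29.4 kPa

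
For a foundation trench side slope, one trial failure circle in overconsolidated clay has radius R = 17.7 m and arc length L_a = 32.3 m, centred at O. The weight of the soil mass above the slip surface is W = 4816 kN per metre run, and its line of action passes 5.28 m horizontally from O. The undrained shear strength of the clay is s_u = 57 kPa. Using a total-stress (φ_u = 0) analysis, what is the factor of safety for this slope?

Taking moments about the centre O, the resisting moment is provided by the undrained shear strength acting along the arc:
M_R = s_u·L_a·R = 57·32.30·17.7 = 32587.5 kN·m/m
M_D = W·d = 4816·5.28 = 25428.5 kN·m/m
FS = M_R / M_D = 32587.5 / 25428.5 = 1.282

FS = 1.28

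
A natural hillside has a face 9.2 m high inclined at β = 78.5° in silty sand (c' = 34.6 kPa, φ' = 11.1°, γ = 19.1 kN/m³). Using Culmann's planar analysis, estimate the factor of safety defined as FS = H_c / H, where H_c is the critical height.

H_c = (4c'/γ) · sinβ cosφ' / [1 − cos(β − φ')]
    = (4·34.6/19.1) · sin78.5°·cos11.1° / [1 − cos67.4°]
    = 7.246 · 0.9616 / 0.6157 = 11.32 m
FS = H_c / H = 11.32 / 9.2 = 1.230

FS = 1.23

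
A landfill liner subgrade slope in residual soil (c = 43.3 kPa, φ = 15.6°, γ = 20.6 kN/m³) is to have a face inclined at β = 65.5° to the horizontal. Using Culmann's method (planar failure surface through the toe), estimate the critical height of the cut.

Culmann's analysis gives the critical failure plane at α_cr = (β + φ)/2 = (65.5 + 15.6)/2 = 40.5°, and the critical height
H_c = (4c/γ) · sinβ cosφ / [1 − cos(β − φ)]
    = (4·43.3/20.6) · sin65.5°·cos15.6° / [1 − cos(49.9°)]
    = 8.408 · 0.9100·0.9632 / [1 − 0.6441]
    = 8.408 · 0.8764 / 0.3559
    = 20.71 m

H_c = 20.71 m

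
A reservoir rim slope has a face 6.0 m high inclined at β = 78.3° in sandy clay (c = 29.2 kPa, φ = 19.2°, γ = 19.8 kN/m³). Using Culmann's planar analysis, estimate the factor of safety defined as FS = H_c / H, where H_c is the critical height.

H_c = (4c/γ) · sinβ cosφ / [1 − cos(β − φ)]
    = (4·29.2/19.8) · sin78.3°·cos19.2° / [1 − cos59.1°]
    = 5.899 · 0.9248 / 0.4865 = 11.21 m
FS = H_c / H = 11.21 / 6.0 = 1.869

FS = 1.87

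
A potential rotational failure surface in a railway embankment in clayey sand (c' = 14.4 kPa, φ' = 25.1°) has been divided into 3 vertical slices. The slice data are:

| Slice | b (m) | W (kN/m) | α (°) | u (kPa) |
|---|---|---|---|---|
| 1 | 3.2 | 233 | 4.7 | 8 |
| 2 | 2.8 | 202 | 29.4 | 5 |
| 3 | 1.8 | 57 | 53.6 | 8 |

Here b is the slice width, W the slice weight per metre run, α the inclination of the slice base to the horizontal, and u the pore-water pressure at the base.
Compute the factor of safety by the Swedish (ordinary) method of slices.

Ordinary method of slices: FS = Σ[c'·Δl_i + (W_i cosα_i − u_i·Δl_i)·tanφ'] / Σ W_i sinα_i, with Δl_i = b_i / cosα_i.
Slice 1: Δl = 3.2/cos4.7° = 3.211 m; N'_1 = 233·cos4.7° − 8·3.211 = 206.5; c'Δl = 46.24; W sinα = 19.1
Slice 2: Δl = 2.8/cos29.4° = 3.214 m; N'_2 = 202·cos29.4° − 5·3.214 = 159.9; c'Δl = 46.28; W sinα = 99.2
Slice 3: Δl = 1.8/cos53.6° = 3.033 m; N'_3 = 57·cos53.6° − 8·3.033 = 9.6; c'Δl = 43.68; W sinα = 45.9
Σc'Δl = 136.2 kN/m; ΣN' = 376.0 kN/m; ΣW sinα = 164.1 kN/m
Resisting = 136.2 + 376.0·tan25.1° = 136.2 + 176.1 = 312.3 kN/m
FS = 312.3 / 164.1 = 1.903

FS = 1.90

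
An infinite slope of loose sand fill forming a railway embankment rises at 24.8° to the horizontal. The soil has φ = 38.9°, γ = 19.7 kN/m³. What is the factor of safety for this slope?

For a dry cohesionless infinite slope the factor of safety is FS = tanφ / tanβ.
FS = tan38.9° / tan24.8° = 0.8069 / 0.4621 = 1.746

FS = 1.75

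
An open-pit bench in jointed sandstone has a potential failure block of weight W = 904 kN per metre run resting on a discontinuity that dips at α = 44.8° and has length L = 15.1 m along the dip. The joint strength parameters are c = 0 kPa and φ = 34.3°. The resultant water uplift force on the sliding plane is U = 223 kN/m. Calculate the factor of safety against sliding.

Resolving the block weight along and normal to the plane and applying the Mohr–Coulomb strength on the joint:
N' = W cosα − U = 904·cos44.8° − 223 = 418.5 kN/m
Driving force T = W sinα = 904·sin44.8° = 637.0 kN/m
Resisting force R = c·L + N'·tanφ = 0·15.1 + 418.5·tan34.3° = 0.0 + 285.4 = 285.4 kN/m
FS = R / T = 285.4 / 637.0 = 0.448

FS = 0.45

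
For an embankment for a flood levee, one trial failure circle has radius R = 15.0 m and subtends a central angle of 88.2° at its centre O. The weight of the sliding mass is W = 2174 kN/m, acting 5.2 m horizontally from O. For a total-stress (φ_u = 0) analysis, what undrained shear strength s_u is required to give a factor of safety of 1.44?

s_u = 47.0 kPa

FS = s_u·L_a·R / (W·d), so s_u = FS·W·d / (L_a·R).
Arc length L_a = R·θ = 15.0·(88.2°·π/180) = 15.0·1.5394 = 23.09 m
s_u = 1.44·2174·5.2 / (23.09·15.0) = 16278.9 / 346.36 = 47.00 kPa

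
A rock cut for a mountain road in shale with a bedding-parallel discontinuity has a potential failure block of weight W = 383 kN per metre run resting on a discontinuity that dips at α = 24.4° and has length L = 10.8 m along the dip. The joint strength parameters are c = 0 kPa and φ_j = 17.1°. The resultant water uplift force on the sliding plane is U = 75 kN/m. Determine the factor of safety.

FS = 0.53

Resolving the block weight along and normal to the plane and applying the Mohr–Coulomb strength on the joint:
N' = W cosα − U = 383·cos24.4° − 75 = 273.8 kN/m
Driving force T = W sinα = 383·sin24.4° = 158.2 kN/m
Resisting force R = c·L + N'·tanφ_j = 0·10.8 + 273.8·tan17.1° = 0.0 + 84.2 = 84.2 kN/m
FS = R / T = 84.2 / 158.2 = 0.532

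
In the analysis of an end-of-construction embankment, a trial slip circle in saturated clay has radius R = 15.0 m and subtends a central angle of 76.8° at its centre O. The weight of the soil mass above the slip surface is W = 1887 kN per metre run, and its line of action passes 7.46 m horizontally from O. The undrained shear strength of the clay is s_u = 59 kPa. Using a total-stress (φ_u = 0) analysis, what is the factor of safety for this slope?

FS = 1.26

Taking moments about the centre O, the resisting moment is provided by the undrained shear strength acting along the arc:
Arc length L_a = R·θ = 15.0·(76.8°·π/180) = 15.0·1.3404 = 20.11 m
M_R = s_u·L_a·R = 59·20.11·15.0 = 17794.0 kN·m/m
M_D = W·d = 1887·7.46 = 14077.0 kN·m/m
FS = M_R / M_D = 17794.0 / 14077.0 = 1.264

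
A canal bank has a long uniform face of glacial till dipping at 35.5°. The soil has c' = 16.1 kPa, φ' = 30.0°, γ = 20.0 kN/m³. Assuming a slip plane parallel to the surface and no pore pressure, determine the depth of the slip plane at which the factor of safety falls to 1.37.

Setting FS = 1.37 in FS = [c' + γz cos²β tanφ'] / [γz sinβ cosβ] and solving for z:
z = c' / [γ cosβ (FS·sinβ − cosβ·tanφ')]
  = 16.1 / [20.0·cos35.5°·(1.37·sin35.5° − cos35.5°·tan30.0°)]
  = 16.1 / [20.0·0.8141·(1.37·0.5807 − 0.8141·0.5774)]
  = 16.1 / 5.3004 = 3.037 m

z = 3.04 m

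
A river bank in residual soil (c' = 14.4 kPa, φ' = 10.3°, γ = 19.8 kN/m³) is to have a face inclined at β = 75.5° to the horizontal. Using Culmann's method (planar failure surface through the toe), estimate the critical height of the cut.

Culmann's analysis gives the critical failure plane at α_cr = (β + φ')/2 = (75.5 + 10.3)/2 = 42.9°, and the critical height
H_c = (4c'/γ) · sinβ cosφ' / [1 − cos(β − φ')]
    = (4·14.4/19.8) · sin75.5°·cos10.3° / [1 − cos(65.2°)]
    = 2.909 · 0.9681·0.9839 / [1 − 0.4195]
    = 2.909 · 0.9525 / 0.5805
    = 4.77 m

H_c = 4.77 m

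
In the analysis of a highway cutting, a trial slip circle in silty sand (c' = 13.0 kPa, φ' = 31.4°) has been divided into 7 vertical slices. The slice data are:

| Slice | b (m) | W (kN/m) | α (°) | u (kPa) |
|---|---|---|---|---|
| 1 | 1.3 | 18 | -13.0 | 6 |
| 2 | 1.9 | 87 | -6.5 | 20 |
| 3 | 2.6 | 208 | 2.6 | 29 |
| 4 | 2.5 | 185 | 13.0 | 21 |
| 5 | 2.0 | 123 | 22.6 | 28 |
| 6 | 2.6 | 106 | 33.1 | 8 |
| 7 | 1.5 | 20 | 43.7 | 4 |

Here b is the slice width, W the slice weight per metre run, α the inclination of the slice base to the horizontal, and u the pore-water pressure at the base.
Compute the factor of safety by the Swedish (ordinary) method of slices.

FS = 3.03

Ordinary method of slices: FS = Σ[c'·Δl_i + (W_i cosα_i − u_i·Δl_i)·tanφ'] / Σ W_i sinα_i, with Δl_i = b_i / cosα_i.
Slice 1: Δl = 1.3/cos(-13.0°) = 1.334 m; N'_1 = 18·cos(-13.0°) − 6·1.334 = 9.5; c'Δl = 17.34; W sinα = -4.0
Slice 2: Δl = 1.9/cos(-6.5°) = 1.912 m; N'_2 = 87·cos(-6.5°) − 20·1.912 = 48.2; c'Δl = 24.86; W sinα = -9.8
Slice 3: Δl = 2.6/cos2.6° = 2.603 m; N'_3 = 208·cos2.6° − 29·2.603 = 132.3; c'Δl = 33.83; W sinα = 9.4
Slice 4: Δl = 2.5/cos13.0° = 2.566 m; N'_4 = 185·cos13.0° − 21·2.566 = 126.4; c'Δl = 33.35; W sinα = 41.6
Slice 5: Δl = 2.0/cos22.6° = 2.166 m; N'_5 = 123·cos22.6° − 28·2.166 = 52.9; c'Δl = 28.16; W sinα = 47.3
Slice 6: Δl = 2.6/cos33.1° = 3.104 m; N'_6 = 106·cos33.1° − 8·3.104 = 64.0; c'Δl = 40.35; W sinα = 57.9
Slice 7: Δl = 1.5/cos43.7° = 2.075 m; N'_7 = 20·cos43.7° − 4·2.075 = 6.2; c'Δl = 26.97; W sinα = 13.8
Σc'Δl = 204.9 kN/m; ΣN' = 439.4 kN/m; ΣW sinα = 156.1 kN/m
Resisting = 204.9 + 439.4·tan31.4° = 204.9 + 268.2 = 473.1 kN/m
FS = 473.1 / 156.1 = 3.030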